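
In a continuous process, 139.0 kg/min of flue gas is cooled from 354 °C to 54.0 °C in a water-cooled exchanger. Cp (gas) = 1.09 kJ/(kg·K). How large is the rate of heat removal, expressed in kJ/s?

Q = ṁ·Cp·ΔT = 139.0 × 1.09 × (54.0 − 354) = -45453 kJ/min
Converting: 45453 / 60 s = 757.55 kW

Q_c = 758 kJ/s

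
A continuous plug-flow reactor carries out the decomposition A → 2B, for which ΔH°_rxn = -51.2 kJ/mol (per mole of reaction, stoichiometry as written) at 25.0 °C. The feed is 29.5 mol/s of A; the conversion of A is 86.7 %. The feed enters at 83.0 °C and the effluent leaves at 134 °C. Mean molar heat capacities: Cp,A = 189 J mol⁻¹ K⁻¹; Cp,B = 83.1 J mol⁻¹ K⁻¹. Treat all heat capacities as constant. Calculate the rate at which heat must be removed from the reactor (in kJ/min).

Extent of reaction ξ = 0.867 × 29.5 = 25.576 mol/s
Reaction term: ξ·ΔH°_rxn = 25.576 × -51.2 = -1309.5 kJ/s
Sensible, feed 83.0→25 °C: -323.38 kJ/s
Outlet flows (mol/s): A 3.9235, B 51.153
Sensible, products 25→134 °C: 544.17 kJ/s
Q = ΔH = -1088.7 kJ/s = -1088.7 kW
Heat removed = 65324 kJ/min

Q_out = 65300 kJ/min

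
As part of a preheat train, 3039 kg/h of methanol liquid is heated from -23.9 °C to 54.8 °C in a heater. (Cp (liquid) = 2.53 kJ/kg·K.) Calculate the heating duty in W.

Q = ṁ·Cp·ΔT = 3039 × 2.53 × (54.8 − -23.9) = 605100 kJ/h
Converting: 605100 / 3600 s = 168.08 kW
Heating duty = 168080 W

Q = 168000 W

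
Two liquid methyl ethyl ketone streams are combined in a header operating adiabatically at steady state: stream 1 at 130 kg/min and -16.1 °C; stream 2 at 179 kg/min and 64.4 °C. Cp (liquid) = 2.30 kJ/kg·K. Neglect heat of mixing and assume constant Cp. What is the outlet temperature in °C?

No heat crosses the boundary, so H_out = H_in.
T_out = Σ ṁᵢCp,ᵢTᵢ / Σ ṁᵢCp,ᵢ
      = 21700 / 710.7 = 30.533 °C

T_out = 30.5 °C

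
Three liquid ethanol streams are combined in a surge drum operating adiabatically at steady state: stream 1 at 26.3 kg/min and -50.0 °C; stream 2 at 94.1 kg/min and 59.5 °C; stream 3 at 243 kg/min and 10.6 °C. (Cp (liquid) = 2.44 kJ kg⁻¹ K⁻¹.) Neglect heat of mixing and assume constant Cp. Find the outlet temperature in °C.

T_out = 18.9 °C

No heat crosses the boundary, so H_out = H_in.
T_out = Σ ṁᵢCp,ᵢTᵢ / Σ ṁᵢCp,ᵢ
      = 16738 / 886.7 = 18.877 °C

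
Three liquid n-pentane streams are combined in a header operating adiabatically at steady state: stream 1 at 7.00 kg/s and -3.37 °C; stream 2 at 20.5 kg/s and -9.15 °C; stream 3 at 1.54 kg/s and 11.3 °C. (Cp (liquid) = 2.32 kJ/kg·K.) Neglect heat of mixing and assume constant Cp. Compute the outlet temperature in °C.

Adiabatic, steady state ⇒ Σ ṁᵢCp,ᵢ(T_out − Tᵢ) = 0
T_out = Σ ṁᵢCp,ᵢTᵢ / Σ ṁᵢCp,ᵢ
      = -449.53 / 67.373 = -6.6723 °C

T_out = -6.67 °C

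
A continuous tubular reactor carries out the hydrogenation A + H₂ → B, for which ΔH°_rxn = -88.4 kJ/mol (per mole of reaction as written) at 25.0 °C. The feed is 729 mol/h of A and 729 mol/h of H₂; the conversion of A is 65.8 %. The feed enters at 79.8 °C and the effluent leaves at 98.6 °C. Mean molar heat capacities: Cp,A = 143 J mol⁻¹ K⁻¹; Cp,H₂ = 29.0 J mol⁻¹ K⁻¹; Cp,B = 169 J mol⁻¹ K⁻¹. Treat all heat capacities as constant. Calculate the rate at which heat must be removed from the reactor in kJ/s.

Extent of reaction ξ = 0.658 × 729 = 479.68 mol/h
Reaction term: ξ·ΔH°_rxn = 479.68 × -88.4 = -42404 kJ/h
Sensible, feed 79.8→25 °C: -6871.3 kJ/h
Outlet flows (mol/h): A 249.32, H₂ 249.32, B 479.68
Sensible, products 25→98.6 °C: 9122.6 kJ/h
Q = ΔH = -40153 kJ/h = -11.153 kW
Heat removed = 11.153 kJ/s

Q_out = 11.2 kJ/s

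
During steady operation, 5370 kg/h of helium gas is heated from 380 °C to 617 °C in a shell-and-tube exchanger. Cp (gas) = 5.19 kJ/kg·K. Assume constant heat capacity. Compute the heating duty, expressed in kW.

Q = ṁ·Cp·ΔT = 5370 × 5.19 × (617 − 380) = 6.6053e+06 kJ/h
Converting: 6.6053e+06 / 3600 s = 1834.8 kW

Q = 1830 kW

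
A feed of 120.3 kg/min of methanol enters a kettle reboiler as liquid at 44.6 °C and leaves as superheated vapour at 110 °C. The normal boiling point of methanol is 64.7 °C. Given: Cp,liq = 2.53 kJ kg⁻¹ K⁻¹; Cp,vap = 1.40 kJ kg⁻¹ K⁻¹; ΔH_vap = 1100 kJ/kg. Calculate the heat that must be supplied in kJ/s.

liquid 44.6→64.7 °C: 50.853 kJ/kg
vaporisation at 64.7 °C: 1100 kJ/kg
vapour 64.7→110 °C: 63.42 kJ/kg
Δh = 50.853 + 1100 + 63.42 = 1214.3 kJ/kg
Q = ṁ·Δh = 120.3 kg/min × 1214.3 kJ/kg = 146080 kJ/min
|Q| = 2434.6 kW

Q = 2430 kJ/s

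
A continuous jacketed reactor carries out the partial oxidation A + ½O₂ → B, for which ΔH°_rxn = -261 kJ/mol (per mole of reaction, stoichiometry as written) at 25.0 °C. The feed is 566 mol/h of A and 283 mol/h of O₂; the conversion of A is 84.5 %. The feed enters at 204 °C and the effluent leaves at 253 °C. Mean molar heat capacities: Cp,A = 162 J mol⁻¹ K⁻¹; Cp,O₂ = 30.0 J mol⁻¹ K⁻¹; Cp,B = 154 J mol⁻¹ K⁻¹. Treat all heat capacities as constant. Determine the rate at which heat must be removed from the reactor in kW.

Extent of reaction ξ = 0.845 × 566 = 478.27 mol/h
Reaction term: ξ·ΔH°_rxn = 478.27 × -261 = -124830 kJ/h
Sensible, feed 204→25 °C: -17933 kJ/h
Outlet flows (mol/h): A 87.73, O₂ 43.865, B 478.27
Sensible, products 25→253 °C: 20333 kJ/h
Q = ΔH = -122430 kJ/h = -34.008 kW
Heat removed = 34.008 kW

Q_out = 34.0 kW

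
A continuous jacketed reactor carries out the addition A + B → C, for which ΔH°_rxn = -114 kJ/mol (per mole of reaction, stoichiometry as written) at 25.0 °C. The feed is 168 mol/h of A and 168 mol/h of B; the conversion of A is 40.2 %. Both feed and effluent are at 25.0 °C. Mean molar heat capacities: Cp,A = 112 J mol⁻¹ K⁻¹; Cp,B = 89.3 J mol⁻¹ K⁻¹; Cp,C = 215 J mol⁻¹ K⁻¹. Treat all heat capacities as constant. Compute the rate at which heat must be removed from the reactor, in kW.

Q_out = 2.14 kW

Extent of reaction ξ = 0.402 × 168 = 67.536 mol/h
Reaction term: ξ·ΔH°_rxn = 67.536 × -114 = -7699.1 kJ/h
Q = ΔH = -7699.1 kJ/h = -2.1386 kW
Heat removed = 2.1386 kW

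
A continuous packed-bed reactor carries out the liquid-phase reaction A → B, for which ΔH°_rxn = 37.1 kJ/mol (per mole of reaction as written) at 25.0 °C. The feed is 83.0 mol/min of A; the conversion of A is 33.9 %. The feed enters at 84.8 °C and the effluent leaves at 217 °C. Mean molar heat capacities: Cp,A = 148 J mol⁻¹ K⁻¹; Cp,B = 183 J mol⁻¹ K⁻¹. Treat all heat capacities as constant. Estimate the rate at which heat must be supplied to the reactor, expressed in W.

Extent of reaction ξ = 0.339 × 83.0 = 28.137 mol/min
Reaction term: ξ·ΔH°_rxn = 28.137 × 37.1 = 1043.9 kJ/min
Sensible, feed 84.8→25 °C: -734.58 kJ/min
Outlet flows (mol/min): A 54.863, B 28.137
Sensible, products 25→217 °C: 2547.6 kJ/min
Q = ΔH = 2856.9 kJ/min = 47.615 kW
Heat supplied = 47615 W

Q_in = 47600 W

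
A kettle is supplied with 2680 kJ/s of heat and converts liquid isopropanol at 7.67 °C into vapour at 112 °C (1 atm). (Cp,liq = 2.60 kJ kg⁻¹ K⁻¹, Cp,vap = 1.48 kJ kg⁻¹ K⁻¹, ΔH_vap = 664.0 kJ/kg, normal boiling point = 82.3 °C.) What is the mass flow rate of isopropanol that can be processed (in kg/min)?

ṁ = 178 kg/min

Δh = 2.60×(82.3−7.67) + 664.0 + 1.48×(112−82.3) = 901.99 kJ/kg
Q = 2680 kJ/s = 2680 kJ/s = 160800 kJ/min
ṁ = Q/Δh = 160800 / 901.99 = 178.27 kg/min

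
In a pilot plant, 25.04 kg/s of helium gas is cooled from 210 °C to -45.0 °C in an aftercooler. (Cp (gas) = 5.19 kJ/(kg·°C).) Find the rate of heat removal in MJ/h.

Q_c = 119000 MJ/h

Q = ṁ·Cp·ΔT = 25.04 × 5.19 × (-45.0 − 210) = -33139 kJ/s
Cooling duty = 119300 MJ/h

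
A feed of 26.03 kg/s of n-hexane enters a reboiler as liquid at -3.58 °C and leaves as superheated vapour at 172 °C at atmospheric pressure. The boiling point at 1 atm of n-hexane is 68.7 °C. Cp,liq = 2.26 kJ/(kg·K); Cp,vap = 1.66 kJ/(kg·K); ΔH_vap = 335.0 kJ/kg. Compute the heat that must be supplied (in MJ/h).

liquid -3.58→68.7 °C: 163.35 kJ/kg
vaporisation at 68.7 °C: 335 kJ/kg
vapour 68.7→172 °C: 171.48 kJ/kg
Δh = 163.35 + 335 + 171.48 = 669.83 kJ/kg
Q = ṁ·Δh = 26.03 kg/s × 669.83 kJ/kg = 17436 kJ/s
|Q| = 17436 kW = 62769 MJ/h

Q = 62800 MJ/h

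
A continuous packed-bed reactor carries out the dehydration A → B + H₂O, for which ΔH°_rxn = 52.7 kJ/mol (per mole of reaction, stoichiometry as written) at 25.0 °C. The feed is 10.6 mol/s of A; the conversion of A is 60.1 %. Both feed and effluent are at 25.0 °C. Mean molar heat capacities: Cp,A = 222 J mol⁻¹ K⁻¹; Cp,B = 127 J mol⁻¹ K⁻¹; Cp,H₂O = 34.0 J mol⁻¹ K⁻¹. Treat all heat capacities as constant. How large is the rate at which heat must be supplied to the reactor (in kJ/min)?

Extent of reaction ξ = 0.601 × 10.6 = 6.3706 mol/s
Reaction term: ξ·ΔH°_rxn = 6.3706 × 52.7 = 335.73 kJ/s
Q = ΔH = 335.73 kJ/s = 335.73 kW
Heat supplied = 20144 kJ/min

Q_in = 20100 kJ/min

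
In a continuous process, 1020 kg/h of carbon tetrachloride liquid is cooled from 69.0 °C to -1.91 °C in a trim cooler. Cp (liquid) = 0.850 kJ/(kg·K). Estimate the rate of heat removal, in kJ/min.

Q = ṁ·Cp·ΔT = 1020 × 0.850 × (-1.91 − 69.0) = -61479 kJ/h
Converting: 61479 / 3600 s = 17.077 kW
Cooling duty = 1024.6 kJ/min

Q_c = 1020 kJ/min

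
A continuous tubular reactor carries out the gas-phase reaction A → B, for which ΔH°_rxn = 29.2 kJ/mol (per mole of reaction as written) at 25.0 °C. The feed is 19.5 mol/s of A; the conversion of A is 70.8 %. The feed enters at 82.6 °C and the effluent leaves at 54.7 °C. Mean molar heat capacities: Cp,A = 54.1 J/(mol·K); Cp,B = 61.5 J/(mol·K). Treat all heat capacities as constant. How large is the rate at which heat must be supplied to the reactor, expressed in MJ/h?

Q_in = 1360 MJ/h

Extent of reaction ξ = 0.708 × 19.5 = 13.806 mol/s
Reaction term: ξ·ΔH°_rxn = 13.806 × 29.2 = 403.14 kJ/s
Sensible, feed 82.6→25 °C: -60.765 kJ/s
Outlet flows (mol/s): A 5.694, B 13.806
Sensible, products 25→54.7 °C: 34.366 kJ/s
Q = ΔH = 376.74 kJ/s = 376.74 kW
Heat supplied = 1356.3 MJ/h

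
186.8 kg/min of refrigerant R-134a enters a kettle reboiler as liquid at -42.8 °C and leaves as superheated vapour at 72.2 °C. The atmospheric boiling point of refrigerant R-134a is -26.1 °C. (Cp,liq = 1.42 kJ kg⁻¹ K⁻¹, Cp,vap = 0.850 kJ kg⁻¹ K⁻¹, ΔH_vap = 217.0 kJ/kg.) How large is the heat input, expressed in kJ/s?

liquid -42.8→-26.1 °C: 23.714 kJ/kg
vaporisation at -26.1 °C: 217 kJ/kg
vapour -26.1→72.2 °C: 83.555 kJ/kg
Δh = 23.714 + 217 + 83.555 = 324.27 kJ/kg
Q = ṁ·Δh = 186.8 kg/min × 324.27 kJ/kg = 60573 kJ/min
|Q| = 1009.6 kW

Q = 1010 kJ/s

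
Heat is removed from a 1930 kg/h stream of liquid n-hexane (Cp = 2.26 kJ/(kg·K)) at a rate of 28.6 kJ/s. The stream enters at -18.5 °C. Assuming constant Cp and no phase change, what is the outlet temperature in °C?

Q = 28.6 kJ/s = 102960 kJ/h
ΔT = Q/(ṁ·Cp) = 102960/(1930×2.26) = 23.605 K
T_out = -18.5 − 23.605 = -42.105 °C

T_out = -42.1 °C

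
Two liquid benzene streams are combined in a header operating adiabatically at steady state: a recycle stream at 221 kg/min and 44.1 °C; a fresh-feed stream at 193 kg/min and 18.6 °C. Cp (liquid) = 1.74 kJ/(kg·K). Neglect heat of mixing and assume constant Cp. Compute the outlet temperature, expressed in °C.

T_out = 32.2 °C

Energy balance with Q = 0: Σ ṁᵢCp,ᵢ(T_out − Tᵢ) = 0
Σ ṁᵢCp,ᵢTᵢ = 221×1.74×44.1 + 193×1.74×18.6 = 23204
Σ ṁᵢCp,ᵢ = 221×1.74 + 193×1.74 = 720.36
T_out = 23204 / 720.36 = 32.212 °C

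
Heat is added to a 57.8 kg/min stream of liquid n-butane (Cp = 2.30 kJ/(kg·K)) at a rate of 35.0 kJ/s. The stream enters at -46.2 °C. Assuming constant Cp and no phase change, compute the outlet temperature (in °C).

Q = 35.0 kJ/s = 2100 kJ/min
ΔT = Q/(ṁ·Cp) = 2100/(57.8×2.30) = 15.797 K
T_out = -46.2 + 15.797 = -30.403 °C

T_out = -30.4 °C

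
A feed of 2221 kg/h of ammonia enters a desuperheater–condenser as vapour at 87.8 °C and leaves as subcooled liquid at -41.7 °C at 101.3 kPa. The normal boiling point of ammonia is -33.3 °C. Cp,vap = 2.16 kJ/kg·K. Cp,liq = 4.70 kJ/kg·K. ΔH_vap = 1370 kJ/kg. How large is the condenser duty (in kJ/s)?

Q_c = 1030 kJ/s

vapour 87.8→-33.3 °C: -261.58 kJ/kg
condensation at -33.3 °C: -1370 kJ/kg
liquid -33.3→-41.7 °C: -39.48 kJ/kg
Δh = -261.58 + -1370 + -39.48 = -1671.1 kJ/kg
Q = ṁ·Δh = 2221 kg/h × -1671.1 kJ/kg = -3.7114e+06 kJ/h
|Q| = 1030.9 kW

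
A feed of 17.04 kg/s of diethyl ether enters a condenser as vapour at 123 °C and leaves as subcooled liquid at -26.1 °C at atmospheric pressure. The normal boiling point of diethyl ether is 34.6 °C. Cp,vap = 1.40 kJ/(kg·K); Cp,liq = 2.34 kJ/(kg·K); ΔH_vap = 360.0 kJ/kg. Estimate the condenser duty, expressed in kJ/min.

vapour 123→34.6 °C: -123.76 kJ/kg
condensation at 34.6 °C: -360 kJ/kg
liquid 34.6→-26.1 °C: -142.04 kJ/kg
Δh = -123.76 + -360 + -142.04 = -625.8 kJ/kg
Q = ṁ·Δh = 17.04 kg/s × -625.8 kJ/kg = -10664 kJ/s
|Q| = 10664 kW = 639820 kJ/min

Q_c = 640000 kJ/min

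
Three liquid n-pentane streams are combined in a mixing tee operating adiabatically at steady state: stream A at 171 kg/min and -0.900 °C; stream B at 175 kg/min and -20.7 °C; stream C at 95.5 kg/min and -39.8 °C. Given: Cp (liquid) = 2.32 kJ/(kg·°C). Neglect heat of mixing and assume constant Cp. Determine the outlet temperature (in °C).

No heat crosses the boundary, so H_out = H_in.
T_out = Σ ṁᵢCp,ᵢTᵢ / Σ ṁᵢCp,ᵢ
      = -17579 / 1024.3 = -17.163 °C

T_out = -17.2 °C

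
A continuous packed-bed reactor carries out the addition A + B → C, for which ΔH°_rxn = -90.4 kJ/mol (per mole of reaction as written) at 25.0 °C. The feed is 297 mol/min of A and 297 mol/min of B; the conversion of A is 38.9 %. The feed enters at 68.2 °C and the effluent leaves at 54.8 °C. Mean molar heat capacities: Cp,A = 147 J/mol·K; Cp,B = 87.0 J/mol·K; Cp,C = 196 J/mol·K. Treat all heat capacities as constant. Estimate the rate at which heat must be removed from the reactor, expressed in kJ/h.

Extent of reaction ξ = 0.389 × 297 = 115.53 mol/min
Reaction term: ξ·ΔH°_rxn = 115.53 × -90.4 = -10444 kJ/min
Sensible, feed 68.2→25 °C: -3002.3 kJ/min
Outlet flows (mol/min): A 181.47, B 181.47, C 115.53
Sensible, products 25→54.8 °C: 1940.2 kJ/min
Q = ΔH = -11506 kJ/min = -191.77 kW
Heat removed = 690380 kJ/h

Q_out = 690000 kJ/h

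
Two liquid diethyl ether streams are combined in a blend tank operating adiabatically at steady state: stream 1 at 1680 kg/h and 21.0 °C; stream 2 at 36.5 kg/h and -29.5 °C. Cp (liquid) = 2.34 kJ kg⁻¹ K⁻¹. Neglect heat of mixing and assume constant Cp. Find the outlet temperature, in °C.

No heat crosses the boundary, so H_out = H_in.
T_out = Σ ṁᵢCp,ᵢTᵢ / Σ ṁᵢCp,ᵢ
      = 80036 / 4016.6 = 19.926 °C

T_out = 19.9 °C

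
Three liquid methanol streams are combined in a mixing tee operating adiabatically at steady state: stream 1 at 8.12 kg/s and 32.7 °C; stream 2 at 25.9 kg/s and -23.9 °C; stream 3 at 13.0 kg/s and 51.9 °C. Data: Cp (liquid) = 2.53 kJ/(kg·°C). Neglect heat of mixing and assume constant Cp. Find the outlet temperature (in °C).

Energy balance with Q = 0: Σ ṁᵢCp,ᵢ(T_out − Tᵢ) = 0
Σ ṁᵢCp,ᵢTᵢ = 8.12×2.53×32.7 + 25.9×2.53×-23.9 + 13.0×2.53×51.9 = 812.67
Σ ṁᵢCp,ᵢ = 8.12×2.53 + 25.9×2.53 + 13.0×2.53 = 118.96
T_out = 812.67 / 118.96 = 6.8314 °C

T_out = 6.83 °C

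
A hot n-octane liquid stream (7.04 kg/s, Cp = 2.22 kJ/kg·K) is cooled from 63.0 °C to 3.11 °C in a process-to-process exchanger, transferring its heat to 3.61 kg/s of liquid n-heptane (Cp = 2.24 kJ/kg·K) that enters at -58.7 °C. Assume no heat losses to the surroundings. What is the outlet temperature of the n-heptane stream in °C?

T_c,out = 57.1 °C

Heat released by hot stream: Q = 7.04 × 2.22 × (63.0 − 3.11) = 936.01 kJ/s
Energy balance on cold side (adiabatic exchanger): Q = ṁ_c·Cp_c·(T_c,out − T_c,in)
T_c,out = -58.7 + 936.01/(3.61 × 2.24) = 57.051 °C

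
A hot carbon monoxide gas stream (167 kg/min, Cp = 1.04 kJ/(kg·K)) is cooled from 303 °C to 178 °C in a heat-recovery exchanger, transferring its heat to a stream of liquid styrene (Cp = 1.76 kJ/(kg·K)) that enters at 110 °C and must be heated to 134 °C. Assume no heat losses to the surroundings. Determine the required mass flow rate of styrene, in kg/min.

ṁ_c = 514 kg/min

Heat released by hot stream: Q = 167 × 1.04 × (303 − 178) = 21710 kJ/min
Energy balance on cold side (adiabatic exchanger): Q = ṁ_c·Cp_c·(T_c,out − T_c,in)
ṁ_c = 21710 / [1.76 × (134 − 110)] = 513.97 kg/min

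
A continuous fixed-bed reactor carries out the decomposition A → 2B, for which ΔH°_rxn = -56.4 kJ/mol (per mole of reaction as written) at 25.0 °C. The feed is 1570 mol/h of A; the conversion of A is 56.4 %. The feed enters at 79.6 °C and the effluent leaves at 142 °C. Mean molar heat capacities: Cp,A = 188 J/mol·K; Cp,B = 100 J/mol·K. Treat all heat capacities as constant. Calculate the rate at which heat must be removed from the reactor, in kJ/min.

Extent of reaction ξ = 0.564 × 1570 = 885.48 mol/h
Reaction term: ξ·ΔH°_rxn = 885.48 × -56.4 = -49941 kJ/h
Sensible, feed 79.6→25 °C: -16116 kJ/h
Outlet flows (mol/h): A 684.52, B 1771
Sensible, products 25→142 °C: 35777 kJ/h
Q = ΔH = -30280 kJ/h = -8.4111 kW
Heat removed = 504.66 kJ/min

Q_out = 505 kJ/min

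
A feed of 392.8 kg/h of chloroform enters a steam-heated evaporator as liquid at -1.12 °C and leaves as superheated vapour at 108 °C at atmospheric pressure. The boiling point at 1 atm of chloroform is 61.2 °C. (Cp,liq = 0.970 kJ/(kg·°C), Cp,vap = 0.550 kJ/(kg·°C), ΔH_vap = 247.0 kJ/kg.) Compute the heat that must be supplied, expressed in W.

Q = 36400 W

liquid -1.12→61.2 °C: 60.45 kJ/kg
vaporisation at 61.2 °C: 247 kJ/kg
vapour 61.2→108 °C: 25.74 kJ/kg
Δh = 60.45 + 247 + 25.74 = 333.19 kJ/kg
Q = ṁ·Δh = 392.8 kg/h × 333.19 kJ/kg = 130880 kJ/h
|Q| = 36.355 kW = 36355 W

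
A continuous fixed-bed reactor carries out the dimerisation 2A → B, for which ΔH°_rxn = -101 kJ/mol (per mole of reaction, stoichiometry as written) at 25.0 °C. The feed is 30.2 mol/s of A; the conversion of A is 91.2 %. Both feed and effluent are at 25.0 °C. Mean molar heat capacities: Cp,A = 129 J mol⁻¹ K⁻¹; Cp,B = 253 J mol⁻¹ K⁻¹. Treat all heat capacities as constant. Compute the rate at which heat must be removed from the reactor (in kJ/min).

Extent of reaction ξ = 0.912 × 30.2 / 2 = 13.771 mol/s
Reaction term: ξ·ΔH°_rxn = 13.771 × -101 = -1390.9 kJ/s
Q = ΔH = -1390.9 kJ/s = -1390.9 kW
Heat removed = 83453 kJ/min

Q_out = 83500 kJ/min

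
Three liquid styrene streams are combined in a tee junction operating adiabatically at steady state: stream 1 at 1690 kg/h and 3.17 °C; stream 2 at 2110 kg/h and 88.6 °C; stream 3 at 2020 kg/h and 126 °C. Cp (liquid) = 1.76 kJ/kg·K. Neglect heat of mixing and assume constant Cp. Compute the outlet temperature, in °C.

T_out = 76.8 °C

Adiabatic, steady state ⇒ Σ ṁᵢCp,ᵢ(T_out − Tᵢ) = 0
Σ ṁᵢCp,ᵢTᵢ = 1690×1.76×3.17 + 2110×1.76×88.6 + 2020×1.76×126 = 786410
Σ ṁᵢCp,ᵢ = 1690×1.76 + 2110×1.76 + 2020×1.76 = 10243
T_out = 786410 / 10243 = 76.774 °C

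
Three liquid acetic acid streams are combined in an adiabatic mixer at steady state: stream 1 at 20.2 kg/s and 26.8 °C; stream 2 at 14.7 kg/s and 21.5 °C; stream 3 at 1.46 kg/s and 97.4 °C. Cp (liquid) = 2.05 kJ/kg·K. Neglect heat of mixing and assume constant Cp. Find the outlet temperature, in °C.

T_out = 27.5 °C

Energy balance with Q = 0: Σ ṁᵢCp,ᵢ(T_out − Tᵢ) = 0
T_out = Σ ṁᵢCp,ᵢTᵢ / Σ ṁᵢCp,ᵢ
      = 2049.2 / 74.538 = 27.492 °C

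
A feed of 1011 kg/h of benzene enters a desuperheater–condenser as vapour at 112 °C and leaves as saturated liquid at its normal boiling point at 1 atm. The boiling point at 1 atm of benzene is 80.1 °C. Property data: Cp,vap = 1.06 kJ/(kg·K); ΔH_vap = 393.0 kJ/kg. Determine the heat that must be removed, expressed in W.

Q_c = 120000 W

vapour 112→80.1 °C: -33.814 kJ/kg
condensation at 80.1 °C: -393 kJ/kg
Δh = -33.814 + -393 = -426.81 kJ/kg
Q = ṁ·Δh = 1011 kg/h × -426.81 kJ/kg = -431510 kJ/h
|Q| = 119.86 kW = 119860 W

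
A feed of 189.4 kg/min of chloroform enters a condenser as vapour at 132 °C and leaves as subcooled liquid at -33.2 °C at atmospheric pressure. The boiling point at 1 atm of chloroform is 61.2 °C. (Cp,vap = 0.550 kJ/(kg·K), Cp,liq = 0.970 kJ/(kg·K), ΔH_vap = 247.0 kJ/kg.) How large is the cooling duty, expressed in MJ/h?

vapour 132→61.2 °C: -38.94 kJ/kg
condensation at 61.2 °C: -247 kJ/kg
liquid 61.2→-33.2 °C: -91.568 kJ/kg
Δh = -38.94 + -247 + -91.568 = -377.51 kJ/kg
Q = ṁ·Δh = 189.4 kg/min × -377.51 kJ/kg = -71500 kJ/min
|Q| = 1191.7 kW = 4290 MJ/h

Q_c = 4290 MJ/h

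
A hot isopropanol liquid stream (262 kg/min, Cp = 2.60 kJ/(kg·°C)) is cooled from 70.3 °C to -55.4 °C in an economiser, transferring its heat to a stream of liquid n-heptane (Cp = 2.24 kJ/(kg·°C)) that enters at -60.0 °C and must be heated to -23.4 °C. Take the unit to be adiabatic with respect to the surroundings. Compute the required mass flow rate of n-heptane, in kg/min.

Heat released by hot stream: Q = 262 × 2.60 × (70.3 − -55.4) = 85627 kJ/min
Energy balance on cold side (adiabatic exchanger): Q = ṁ_c·Cp_c·(T_c,out − T_c,in)
ṁ_c = 85627 / [2.24 × (-23.4 − -60.0)] = 1044.4 kg/min

ṁ_c = 1040 kg/min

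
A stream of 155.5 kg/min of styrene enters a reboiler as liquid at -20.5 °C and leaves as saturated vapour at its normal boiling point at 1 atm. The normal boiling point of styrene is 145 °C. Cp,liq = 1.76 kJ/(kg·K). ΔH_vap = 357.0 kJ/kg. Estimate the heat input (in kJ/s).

Q = 1680 kJ/s

liquid -20.5→145 °C: 291.28 kJ/kg
vaporisation at 145 °C: 357 kJ/kg
Δh = 291.28 + 357 = 648.28 kJ/kg
Q = ṁ·Δh = 155.5 kg/min × 648.28 kJ/kg = 100810 kJ/min
|Q| = 1680.1 kW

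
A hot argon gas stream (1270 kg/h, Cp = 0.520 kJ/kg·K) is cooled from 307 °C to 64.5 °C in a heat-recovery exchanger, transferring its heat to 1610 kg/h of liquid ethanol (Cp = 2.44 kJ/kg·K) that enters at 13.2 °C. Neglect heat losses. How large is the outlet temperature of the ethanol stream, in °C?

T_c,out = 54.0 °C

Heat released by hot stream: Q = 1270 × 0.520 × (307 − 64.5) = 160150 kJ/h
Energy balance on cold side (adiabatic exchanger): Q = ṁ_c·Cp_c·(T_c,out − T_c,in)
T_c,out = 13.2 + 160150/(1610 × 2.44) = 53.966 °C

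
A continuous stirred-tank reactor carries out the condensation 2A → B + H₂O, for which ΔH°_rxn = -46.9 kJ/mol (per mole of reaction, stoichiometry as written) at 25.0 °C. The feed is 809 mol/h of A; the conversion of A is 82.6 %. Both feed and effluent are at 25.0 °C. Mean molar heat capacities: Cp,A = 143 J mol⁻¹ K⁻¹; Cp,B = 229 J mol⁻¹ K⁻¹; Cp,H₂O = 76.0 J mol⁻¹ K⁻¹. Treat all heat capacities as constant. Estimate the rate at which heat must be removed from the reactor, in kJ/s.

Q_out = 4.35 kJ/s

Extent of reaction ξ = 0.826 × 809 / 2 = 334.12 mol/h
Reaction term: ξ·ΔH°_rxn = 334.12 × -46.9 = -15670 kJ/h
Q = ΔH = -15670 kJ/h = -4.3528 kW
Heat removed = 4.3528 kJ/s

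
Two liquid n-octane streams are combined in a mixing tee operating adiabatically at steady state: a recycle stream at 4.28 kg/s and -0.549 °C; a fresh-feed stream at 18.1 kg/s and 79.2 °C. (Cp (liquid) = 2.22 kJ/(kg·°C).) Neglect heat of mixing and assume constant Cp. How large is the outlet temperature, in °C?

Adiabatic, steady state ⇒ Σ ṁᵢCp,ᵢ(T_out − Tᵢ) = 0
T_out = Σ ṁᵢCp,ᵢTᵢ / Σ ṁᵢCp,ᵢ
      = 3177.2 / 49.684 = 63.949 °C

T_out = 63.9 °C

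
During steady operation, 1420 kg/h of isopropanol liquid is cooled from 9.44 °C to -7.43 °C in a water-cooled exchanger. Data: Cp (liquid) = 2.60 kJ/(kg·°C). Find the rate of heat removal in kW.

Q = ṁ·Cp·ΔT = 1420 × 2.60 × (-7.43 − 9.44) = -62284 kJ/h
Converting: 62284 / 3600 s = 17.301 kW

Q_c = 17.3 kW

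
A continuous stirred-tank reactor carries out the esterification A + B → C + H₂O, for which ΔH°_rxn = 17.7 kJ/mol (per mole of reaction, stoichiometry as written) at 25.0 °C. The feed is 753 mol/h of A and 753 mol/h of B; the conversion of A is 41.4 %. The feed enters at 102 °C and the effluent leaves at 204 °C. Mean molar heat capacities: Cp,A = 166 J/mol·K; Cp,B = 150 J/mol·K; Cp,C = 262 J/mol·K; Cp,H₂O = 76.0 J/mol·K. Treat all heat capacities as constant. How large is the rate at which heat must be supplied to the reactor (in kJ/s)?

Extent of reaction ξ = 0.414 × 753 = 311.74 mol/h
Reaction term: ξ·ΔH°_rxn = 311.74 × 17.7 = 5517.8 kJ/h
Sensible, feed 102→25 °C: -18322 kJ/h
Outlet flows (mol/h): A 441.26, B 441.26, C 311.74, H₂O 311.74
Sensible, products 25→204 °C: 43820 kJ/h
Q = ΔH = 31016 kJ/h = 8.6156 kW
Heat supplied = 8.6156 kJ/s

Q_in = 8.62 kJ/s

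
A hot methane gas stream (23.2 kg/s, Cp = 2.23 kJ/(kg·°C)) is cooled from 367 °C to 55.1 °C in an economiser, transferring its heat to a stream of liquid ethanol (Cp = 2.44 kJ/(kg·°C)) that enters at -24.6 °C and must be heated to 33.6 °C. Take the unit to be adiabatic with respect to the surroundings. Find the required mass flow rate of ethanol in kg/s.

Heat released by hot stream: Q = 23.2 × 2.23 × (367 − 55.1) = 16136 kJ/s
Energy balance on cold side (adiabatic exchanger): Q = ṁ_c·Cp_c·(T_c,out − T_c,in)
ṁ_c = 16136 / [2.44 × (33.6 − -24.6)] = 113.63 kg/s

ṁ_c = 114 kg/s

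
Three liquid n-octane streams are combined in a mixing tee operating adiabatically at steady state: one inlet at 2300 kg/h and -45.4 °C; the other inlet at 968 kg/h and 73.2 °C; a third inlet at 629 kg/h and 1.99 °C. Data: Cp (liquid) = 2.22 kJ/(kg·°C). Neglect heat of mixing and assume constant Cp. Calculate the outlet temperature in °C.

T_out = -8.29 °C

Energy balance with Q = 0: Σ ṁᵢCp,ᵢ(T_out − Tᵢ) = 0
Σ ṁᵢCp,ᵢTᵢ = 2300×2.22×-45.4 + 968×2.22×73.2 + 629×2.22×1.99 = -71730
Σ ṁᵢCp,ᵢ = 2300×2.22 + 968×2.22 + 629×2.22 = 8651.3
T_out = -71730 / 8651.3 = -8.2912 °C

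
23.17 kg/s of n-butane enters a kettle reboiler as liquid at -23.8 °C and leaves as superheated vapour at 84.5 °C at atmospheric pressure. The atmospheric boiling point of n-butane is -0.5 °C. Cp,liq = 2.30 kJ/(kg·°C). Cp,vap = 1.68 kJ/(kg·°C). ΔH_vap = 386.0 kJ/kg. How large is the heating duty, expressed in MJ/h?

Q = 48600 MJ/h

liquid -23.8→-0.5 °C: 53.59 kJ/kg
vaporisation at -0.5 °C: 386 kJ/kg
vapour -0.5→84.5 °C: 142.8 kJ/kg
Δh = 53.59 + 386 + 142.8 = 582.39 kJ/kg
Q = ṁ·Δh = 23.17 kg/s × 582.39 kJ/kg = 13494 kJ/s
|Q| = 13494 kW = 48578 MJ/h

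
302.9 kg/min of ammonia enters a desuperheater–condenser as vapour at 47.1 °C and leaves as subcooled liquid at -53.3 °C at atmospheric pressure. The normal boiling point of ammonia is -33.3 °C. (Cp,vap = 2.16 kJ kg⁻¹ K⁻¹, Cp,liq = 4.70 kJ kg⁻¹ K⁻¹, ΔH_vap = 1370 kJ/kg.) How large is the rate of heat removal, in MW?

Q_c = 8.27 MW

vapour 47.1→-33.3 °C: -173.66 kJ/kg
condensation at -33.3 °C: -1370 kJ/kg
liquid -33.3→-53.3 °C: -94 kJ/kg
Δh = -173.66 + -1370 + -94 = -1637.7 kJ/kg
Q = ṁ·Δh = 302.9 kg/min × -1637.7 kJ/kg = -496050 kJ/min
|Q| = 8267.5 kW = 8.2675 MW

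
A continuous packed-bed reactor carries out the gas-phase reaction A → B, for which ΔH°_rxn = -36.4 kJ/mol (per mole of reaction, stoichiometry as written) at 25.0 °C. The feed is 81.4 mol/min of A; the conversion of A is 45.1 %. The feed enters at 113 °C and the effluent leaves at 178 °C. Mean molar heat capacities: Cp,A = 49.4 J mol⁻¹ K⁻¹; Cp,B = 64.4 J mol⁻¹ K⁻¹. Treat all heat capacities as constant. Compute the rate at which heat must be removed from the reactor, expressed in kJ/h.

Q_out = 59400 kJ/h

Extent of reaction ξ = 0.451 × 81.4 = 36.711 mol/min
Reaction term: ξ·ΔH°_rxn = 36.711 × -36.4 = -1336.3 kJ/min
Sensible, feed 113→25 °C: -353.86 kJ/min
Outlet flows (mol/min): A 44.689, B 36.711
Sensible, products 25→178 °C: 699.49 kJ/min
Q = ΔH = -990.67 kJ/min = -16.511 kW
Heat removed = 59440 kJ/h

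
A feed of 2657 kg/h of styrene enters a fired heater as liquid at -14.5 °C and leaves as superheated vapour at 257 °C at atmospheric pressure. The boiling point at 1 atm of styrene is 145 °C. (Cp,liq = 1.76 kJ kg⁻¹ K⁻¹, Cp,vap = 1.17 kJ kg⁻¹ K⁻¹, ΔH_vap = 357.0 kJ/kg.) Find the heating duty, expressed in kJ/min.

liquid -14.5→145 °C: 280.72 kJ/kg
vaporisation at 145 °C: 357 kJ/kg
vapour 145→257 °C: 131.04 kJ/kg
Δh = 280.72 + 357 + 131.04 = 768.76 kJ/kg
Q = ṁ·Δh = 2657 kg/h × 768.76 kJ/kg = 2.0426e+06 kJ/h
|Q| = 567.39 kW = 34043 kJ/min

Q = 34000 kJ/min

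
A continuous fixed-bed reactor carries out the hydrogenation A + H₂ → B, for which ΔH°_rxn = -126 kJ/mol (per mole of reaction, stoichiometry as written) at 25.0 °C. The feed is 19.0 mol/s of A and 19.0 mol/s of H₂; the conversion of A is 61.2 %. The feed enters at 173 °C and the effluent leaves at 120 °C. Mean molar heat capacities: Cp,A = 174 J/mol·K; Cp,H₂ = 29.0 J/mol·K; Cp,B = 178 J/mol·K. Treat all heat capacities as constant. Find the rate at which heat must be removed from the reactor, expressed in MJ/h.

Extent of reaction ξ = 0.612 × 19.0 = 11.628 mol/s
Reaction term: ξ·ΔH°_rxn = 11.628 × -126 = -1465.1 kJ/s
Sensible, feed 173→25 °C: -570.84 kJ/s
Outlet flows (mol/s): A 7.372, H₂ 7.372, B 11.628
Sensible, products 25→120 °C: 338.8 kJ/s
Q = ΔH = -1697.2 kJ/s = -1697.2 kW
Heat removed = 6109.8 MJ/h

Q_out = 6110 MJ/h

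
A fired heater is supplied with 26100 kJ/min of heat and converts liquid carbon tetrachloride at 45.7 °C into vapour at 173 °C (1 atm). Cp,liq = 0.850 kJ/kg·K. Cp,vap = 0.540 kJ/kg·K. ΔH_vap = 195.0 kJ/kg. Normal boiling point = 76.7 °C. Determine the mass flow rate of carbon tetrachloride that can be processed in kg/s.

ṁ = 1.59 kg/s

Δh = 0.850×(76.7−45.7) + 195.0 + 0.540×(173−76.7) = 273.35 kJ/kg
Q = 26100 kJ/min = 435 kJ/s = 435 kJ/s
ṁ = Q/Δh = 435 / 273.35 = 1.5914 kg/s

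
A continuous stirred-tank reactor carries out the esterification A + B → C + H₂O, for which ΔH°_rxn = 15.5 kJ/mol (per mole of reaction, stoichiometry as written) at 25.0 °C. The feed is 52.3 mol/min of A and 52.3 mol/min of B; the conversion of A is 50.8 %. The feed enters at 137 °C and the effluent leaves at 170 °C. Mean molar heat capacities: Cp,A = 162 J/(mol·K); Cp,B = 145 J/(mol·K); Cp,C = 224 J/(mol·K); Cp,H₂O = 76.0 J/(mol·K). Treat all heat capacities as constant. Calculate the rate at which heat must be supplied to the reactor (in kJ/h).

Extent of reaction ξ = 0.508 × 52.3 = 26.568 mol/min
Reaction term: ξ·ΔH°_rxn = 26.568 × 15.5 = 411.81 kJ/min
Sensible, feed 137→25 °C: -1798.3 kJ/min
Outlet flows (mol/min): A 25.732, B 25.732, C 26.568, H₂O 26.568
Sensible, products 25→170 °C: 2301.2 kJ/min
Q = ΔH = 914.69 kJ/min = 15.245 kW
Heat supplied = 54882 kJ/h

Q_in = 54900 kJ/h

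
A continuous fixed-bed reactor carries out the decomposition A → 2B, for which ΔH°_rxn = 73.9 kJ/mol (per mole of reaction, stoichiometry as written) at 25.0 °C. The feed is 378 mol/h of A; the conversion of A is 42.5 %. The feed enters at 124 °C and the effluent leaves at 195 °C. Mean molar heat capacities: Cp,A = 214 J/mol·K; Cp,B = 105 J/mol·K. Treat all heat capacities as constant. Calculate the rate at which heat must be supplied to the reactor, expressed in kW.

Q_in = 4.86 kW

Extent of reaction ξ = 0.425 × 378 = 160.65 mol/h
Reaction term: ξ·ΔH°_rxn = 160.65 × 73.9 = 11872 kJ/h
Sensible, feed 124→25 °C: -8008.3 kJ/h
Outlet flows (mol/h): A 217.35, B 321.3
Sensible, products 25→195 °C: 13642 kJ/h
Q = ΔH = 17506 kJ/h = 4.8628 kW
Heat supplied = 4.8628 kW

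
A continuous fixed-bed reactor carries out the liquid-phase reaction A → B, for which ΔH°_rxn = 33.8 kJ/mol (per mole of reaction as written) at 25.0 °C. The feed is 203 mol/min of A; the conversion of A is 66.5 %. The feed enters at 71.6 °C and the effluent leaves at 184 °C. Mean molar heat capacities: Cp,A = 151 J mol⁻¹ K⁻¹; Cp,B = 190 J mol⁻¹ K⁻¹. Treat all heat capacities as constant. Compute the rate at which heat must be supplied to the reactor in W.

Extent of reaction ξ = 0.665 × 203 = 135 mol/min
Reaction term: ξ·ΔH°_rxn = 135 × 33.8 = 4562.8 kJ/min
Sensible, feed 71.6→25 °C: -1428.4 kJ/min
Outlet flows (mol/min): A 68.005, B 135
Sensible, products 25→184 °C: 5710.9 kJ/min
Q = ΔH = 8845.3 kJ/min = 147.42 kW
Heat supplied = 147420 W

Q_in = 147000 W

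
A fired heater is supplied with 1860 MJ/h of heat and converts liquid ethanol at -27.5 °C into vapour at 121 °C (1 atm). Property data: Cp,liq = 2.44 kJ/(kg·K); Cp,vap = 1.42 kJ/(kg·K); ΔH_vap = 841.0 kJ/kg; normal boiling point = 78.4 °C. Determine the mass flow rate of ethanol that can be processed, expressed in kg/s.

Δh = 2.44×(78.4−-27.5) + 841.0 + 1.42×(121−78.4) = 1159.9 kJ/kg
Q = 1860 MJ/h = 516.67 kJ/s = 516.67 kJ/s
ṁ = Q/Δh = 516.67 / 1159.9 = 0.44545 kg/s

ṁ = 0.445 kg/s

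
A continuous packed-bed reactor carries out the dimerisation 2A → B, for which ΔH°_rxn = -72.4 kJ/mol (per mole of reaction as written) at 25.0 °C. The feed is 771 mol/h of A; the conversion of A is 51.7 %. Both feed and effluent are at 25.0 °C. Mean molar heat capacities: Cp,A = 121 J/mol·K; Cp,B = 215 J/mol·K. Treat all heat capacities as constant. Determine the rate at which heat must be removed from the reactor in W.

Q_out = 4010 W

Extent of reaction ξ = 0.517 × 771 / 2 = 199.3 mol/h
Reaction term: ξ·ΔH°_rxn = 199.3 × -72.4 = -14430 kJ/h
Q = ΔH = -14430 kJ/h = -4.0082 kW
Heat removed = 4008.2 W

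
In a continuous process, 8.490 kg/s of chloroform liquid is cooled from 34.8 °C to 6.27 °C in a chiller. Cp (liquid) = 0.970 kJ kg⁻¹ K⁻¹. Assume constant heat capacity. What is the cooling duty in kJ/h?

Q = ṁ·Cp·ΔT = 8.490 × 0.970 × (6.27 − 34.8) = -234.95 kJ/s
Cooling duty = 845830 kJ/h

Q_c = 846000 kJ/h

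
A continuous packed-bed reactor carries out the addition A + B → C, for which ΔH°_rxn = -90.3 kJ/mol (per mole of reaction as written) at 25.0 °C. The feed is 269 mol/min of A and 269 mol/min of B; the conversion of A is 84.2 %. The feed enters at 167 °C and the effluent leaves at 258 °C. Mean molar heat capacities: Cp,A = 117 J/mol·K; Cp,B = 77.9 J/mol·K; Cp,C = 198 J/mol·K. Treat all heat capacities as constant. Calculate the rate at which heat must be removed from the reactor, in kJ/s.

Q_out = 259 kJ/s

Extent of reaction ξ = 0.842 × 269 = 226.5 mol/min
Reaction term: ξ·ΔH°_rxn = 226.5 × -90.3 = -20453 kJ/min
Sensible, feed 167→25 °C: -7444.8 kJ/min
Outlet flows (mol/min): A 42.502, B 42.502, C 226.5
Sensible, products 25→258 °C: 12379 kJ/min
Q = ΔH = -15518 kJ/min = -258.64 kW
Heat removed = 258.64 kJ/s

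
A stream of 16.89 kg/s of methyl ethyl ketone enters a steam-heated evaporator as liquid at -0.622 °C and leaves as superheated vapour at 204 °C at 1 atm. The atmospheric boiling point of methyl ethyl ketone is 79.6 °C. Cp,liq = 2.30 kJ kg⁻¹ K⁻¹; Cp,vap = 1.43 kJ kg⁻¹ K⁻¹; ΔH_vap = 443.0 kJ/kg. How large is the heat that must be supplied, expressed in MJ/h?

Q = 49000 MJ/h

liquid -0.622→79.6 °C: 184.51 kJ/kg
vaporisation at 79.6 °C: 443 kJ/kg
vapour 79.6→204 °C: 177.89 kJ/kg
Δh = 184.51 + 443 + 177.89 = 805.4 kJ/kg
Q = ṁ·Δh = 16.89 kg/s × 805.4 kJ/kg = 13603 kJ/s
|Q| = 13603 kW = 48972 MJ/h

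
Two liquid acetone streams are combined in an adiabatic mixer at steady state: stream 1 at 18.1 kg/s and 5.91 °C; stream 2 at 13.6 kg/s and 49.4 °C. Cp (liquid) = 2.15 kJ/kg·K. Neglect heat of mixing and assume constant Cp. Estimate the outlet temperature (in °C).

T_out = 24.6 °C

Adiabatic, steady state ⇒ Σ ṁᵢCp,ᵢ(T_out − Tᵢ) = 0
T_out = Σ ṁᵢCp,ᵢTᵢ / Σ ṁᵢCp,ᵢ
      = 1674.4 / 68.155 = 24.568 °C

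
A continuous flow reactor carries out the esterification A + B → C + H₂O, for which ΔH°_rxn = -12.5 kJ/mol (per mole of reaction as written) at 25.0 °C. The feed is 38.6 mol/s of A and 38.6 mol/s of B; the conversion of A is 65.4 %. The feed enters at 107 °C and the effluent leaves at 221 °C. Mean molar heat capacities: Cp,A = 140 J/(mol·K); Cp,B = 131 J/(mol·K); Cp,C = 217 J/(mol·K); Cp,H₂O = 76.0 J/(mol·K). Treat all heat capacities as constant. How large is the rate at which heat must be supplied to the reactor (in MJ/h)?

Extent of reaction ξ = 0.654 × 38.6 = 25.244 mol/s
Reaction term: ξ·ΔH°_rxn = 25.244 × -12.5 = -315.56 kJ/s
Sensible, feed 107→25 °C: -857.77 kJ/s
Outlet flows (mol/s): A 13.356, B 13.356, C 25.244, H₂O 25.244
Sensible, products 25→221 °C: 2159.1 kJ/s
Q = ΔH = 985.81 kJ/s = 985.81 kW
Heat supplied = 3548.9 MJ/h

Q_in = 3550 MJ/h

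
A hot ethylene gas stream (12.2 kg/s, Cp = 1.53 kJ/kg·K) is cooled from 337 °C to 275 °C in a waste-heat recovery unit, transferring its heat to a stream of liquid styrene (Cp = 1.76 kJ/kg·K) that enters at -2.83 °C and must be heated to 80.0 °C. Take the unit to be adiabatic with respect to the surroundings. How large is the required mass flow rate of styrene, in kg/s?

Heat released by hot stream: Q = 12.2 × 1.53 × (337 − 275) = 1157.3 kJ/s
Energy balance on cold side (adiabatic exchanger): Q = ṁ_c·Cp_c·(T_c,out − T_c,in)
ṁ_c = 1157.3 / [1.76 × (80.0 − -2.83)] = 7.9386 kg/s

ṁ_c = 7.94 kg/s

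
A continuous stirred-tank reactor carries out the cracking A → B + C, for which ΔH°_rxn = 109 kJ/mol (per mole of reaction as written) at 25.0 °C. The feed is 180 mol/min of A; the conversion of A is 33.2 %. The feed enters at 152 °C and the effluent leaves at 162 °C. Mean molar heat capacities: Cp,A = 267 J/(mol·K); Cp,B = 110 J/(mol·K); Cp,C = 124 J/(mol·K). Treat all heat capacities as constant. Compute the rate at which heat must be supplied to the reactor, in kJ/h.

Extent of reaction ξ = 0.332 × 180 = 59.76 mol/min
Reaction term: ξ·ΔH°_rxn = 59.76 × 109 = 6513.8 kJ/min
Sensible, feed 152→25 °C: -6103.6 kJ/min
Outlet flows (mol/min): A 120.24, B 59.76, C 59.76
Sensible, products 25→162 °C: 6314 kJ/min
Q = ΔH = 6724.3 kJ/min = 112.07 kW
Heat supplied = 403460 kJ/h

Q_in = 403000 kJ/h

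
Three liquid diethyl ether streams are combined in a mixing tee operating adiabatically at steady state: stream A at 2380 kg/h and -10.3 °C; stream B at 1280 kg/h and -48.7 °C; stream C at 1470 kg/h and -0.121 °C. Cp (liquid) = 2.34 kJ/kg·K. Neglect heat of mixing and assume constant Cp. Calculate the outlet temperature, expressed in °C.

T_out = -17.0 °C

No heat crosses the boundary, so H_out = H_in.
Σ ṁᵢCp,ᵢTᵢ = 2380×2.34×-10.3 + 1280×2.34×-48.7 + 1470×2.34×-0.121 = -203650
Σ ṁᵢCp,ᵢ = 2380×2.34 + 1280×2.34 + 1470×2.34 = 12004
T_out = -203650 / 12004 = -16.964 °C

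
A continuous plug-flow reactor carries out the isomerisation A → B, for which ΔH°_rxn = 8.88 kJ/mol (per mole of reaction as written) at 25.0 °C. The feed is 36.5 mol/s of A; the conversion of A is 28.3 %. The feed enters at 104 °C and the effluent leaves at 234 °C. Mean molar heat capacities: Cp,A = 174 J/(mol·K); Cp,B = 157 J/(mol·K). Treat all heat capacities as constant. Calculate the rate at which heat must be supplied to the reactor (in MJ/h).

Extent of reaction ξ = 0.283 × 36.5 = 10.329 mol/s
Reaction term: ξ·ΔH°_rxn = 10.329 × 8.88 = 91.726 kJ/s
Sensible, feed 104→25 °C: -501.73 kJ/s
Outlet flows (mol/s): A 26.171, B 10.329
Sensible, products 25→234 °C: 1290.7 kJ/s
Q = ΔH = 880.66 kJ/s = 880.66 kW
Heat supplied = 3170.4 MJ/h

Q_in = 3170 MJ/h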